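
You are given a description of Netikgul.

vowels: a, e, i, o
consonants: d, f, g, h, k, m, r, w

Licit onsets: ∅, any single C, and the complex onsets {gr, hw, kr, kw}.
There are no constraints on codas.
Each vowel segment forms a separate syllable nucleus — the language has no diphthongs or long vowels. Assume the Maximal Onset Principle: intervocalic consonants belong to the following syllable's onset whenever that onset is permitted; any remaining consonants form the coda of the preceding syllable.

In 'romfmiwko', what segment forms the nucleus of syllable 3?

o

Nuclei (vowels): o, i, o → 3 syllables.
The third nucleus (vowel 3 from the left) is /o/.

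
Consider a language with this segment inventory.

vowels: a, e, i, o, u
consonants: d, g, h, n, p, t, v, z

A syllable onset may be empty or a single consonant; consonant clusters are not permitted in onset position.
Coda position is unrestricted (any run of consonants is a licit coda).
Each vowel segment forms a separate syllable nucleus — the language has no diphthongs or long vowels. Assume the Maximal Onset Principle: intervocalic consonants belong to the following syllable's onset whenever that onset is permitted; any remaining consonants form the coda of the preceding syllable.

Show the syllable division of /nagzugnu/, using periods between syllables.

nag.zug.nu

Nuclei (vowels): a, u, u → 3 syllables.
Between /a/ (V1) and /u/ (V2): /gz/; trying suffixes from longest down, /z/ is the first permitted one, so coda /g/ | onset /z/.
Between /u/ (V2) and /u/ (V3): /gn/; trying suffixes from longest down, /n/ is the first permitted one, so coda /g/ | onset /n/.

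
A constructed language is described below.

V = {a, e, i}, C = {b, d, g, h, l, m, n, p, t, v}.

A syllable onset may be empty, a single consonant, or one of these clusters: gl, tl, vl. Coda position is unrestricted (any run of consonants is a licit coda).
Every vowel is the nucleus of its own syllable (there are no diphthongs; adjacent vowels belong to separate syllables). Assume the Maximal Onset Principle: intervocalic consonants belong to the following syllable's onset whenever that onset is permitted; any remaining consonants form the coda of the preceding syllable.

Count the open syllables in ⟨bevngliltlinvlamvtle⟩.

Vowels present: e, i, i, a, e; each is a nucleus, giving 5 syllables.
Between /e/ (V1) and /i/ (V2): /vngl/ — longest licit onset from the right is /gl/, leaving /vn/ as coda.
Between /i/ (V2) and /i/ (V3): /ltl/; trying suffixes from longest down, /tl/ is the first permitted one, so coda /l/ | onset /tl/.
Between /i/ (V3) and /a/ (V4): /nvl/ — longest licit onset from the right is /vl/, leaving /n/ as coda.
Between /a/ (V4) and /e/ (V5): cluster /mvtl/ — the longest permitted-onset suffix is /tl/; onset = /tl/, preceding coda = /mv/.
Result: bevn.glil.tlin.vlamv.tle.
Classifying each syllable: /bevn/ (closed), /glil/ (closed), /tlin/ (closed), /vlamv/ (closed), /tle/ (open).
Open syllables: 1.

1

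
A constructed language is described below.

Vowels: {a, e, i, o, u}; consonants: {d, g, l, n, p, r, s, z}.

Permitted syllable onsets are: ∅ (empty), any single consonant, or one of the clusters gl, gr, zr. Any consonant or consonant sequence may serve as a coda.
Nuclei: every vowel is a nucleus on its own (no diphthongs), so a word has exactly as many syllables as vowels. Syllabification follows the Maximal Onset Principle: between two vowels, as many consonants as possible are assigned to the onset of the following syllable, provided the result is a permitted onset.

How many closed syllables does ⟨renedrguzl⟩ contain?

2

Nuclei (vowels): e, e, u → 3 syllables.
V1 /e/ – V2 /e/: /n/ is a single consonant, so it becomes the next onset.
V2 /e/ – V3 /u/: /drg/; trying suffixes from longest down, /g/ is the first permitted one, so coda /dr/ | onset /g/.
Putting it together: re.nedr.guzl.
Classifying each syllable: /re/ (open), /nedr/ (closed), /guzl/ (closed).
Closed syllables: 2.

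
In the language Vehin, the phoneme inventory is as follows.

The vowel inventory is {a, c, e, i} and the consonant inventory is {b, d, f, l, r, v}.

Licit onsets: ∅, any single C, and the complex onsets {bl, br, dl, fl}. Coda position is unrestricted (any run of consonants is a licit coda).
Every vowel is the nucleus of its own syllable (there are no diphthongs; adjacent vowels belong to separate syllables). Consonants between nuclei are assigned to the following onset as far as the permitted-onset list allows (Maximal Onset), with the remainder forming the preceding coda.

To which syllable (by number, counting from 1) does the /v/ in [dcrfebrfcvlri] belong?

Vowels present: c, e, c, i; each is a nucleus, giving 4 syllables.
σ1/σ2 boundary: /rf/; trying suffixes from longest down, /f/ is the first permitted one, so coda /r/ | onset /f/.
σ2/σ3 boundary: /brf/ — longest licit onset from the right is /f/, leaving /br/ as coda.
σ3/σ4 boundary: /vlr/; trying suffixes from longest down, /r/ is the first permitted one, so coda /vl/ | onset /r/.
Putting it together: dcr.febr.fcvl.ri.
The /v/ is in the coda of syllable 3 (/fcvl/).

3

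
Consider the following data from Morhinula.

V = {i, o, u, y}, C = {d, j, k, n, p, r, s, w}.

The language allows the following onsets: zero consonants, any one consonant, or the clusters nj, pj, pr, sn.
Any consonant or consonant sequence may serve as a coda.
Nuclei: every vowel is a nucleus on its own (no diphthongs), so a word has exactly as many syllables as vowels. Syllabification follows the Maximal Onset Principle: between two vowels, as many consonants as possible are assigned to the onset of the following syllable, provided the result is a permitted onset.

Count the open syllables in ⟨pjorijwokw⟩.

Vowels present: o, i, o; each is a nucleus, giving 3 syllables.
/o…i/ gap (V1→V2): /r/ is a single consonant, so it becomes the next onset.
/i…o/ gap (V2→V3): cluster /jw/ — the longest permitted-onset suffix is /w/; onset = /w/, preceding coda = /j/.
Syllabification: pjo.rij.wokw.
Classifying each syllable: /pjo/ (open), /rij/ (closed), /wokw/ (closed).
Open syllables: 1.

1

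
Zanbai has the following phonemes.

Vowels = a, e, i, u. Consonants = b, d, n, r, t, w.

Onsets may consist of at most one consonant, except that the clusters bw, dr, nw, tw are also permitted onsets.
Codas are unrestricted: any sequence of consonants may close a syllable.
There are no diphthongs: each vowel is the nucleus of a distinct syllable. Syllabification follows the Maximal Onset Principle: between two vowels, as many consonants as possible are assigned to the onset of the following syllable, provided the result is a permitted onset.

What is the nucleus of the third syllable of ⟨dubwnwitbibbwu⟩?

i

The vowels are u, i, i, u — 4 nuclei, so 4 syllables.
The third nucleus (vowel 3 from the left) is /i/.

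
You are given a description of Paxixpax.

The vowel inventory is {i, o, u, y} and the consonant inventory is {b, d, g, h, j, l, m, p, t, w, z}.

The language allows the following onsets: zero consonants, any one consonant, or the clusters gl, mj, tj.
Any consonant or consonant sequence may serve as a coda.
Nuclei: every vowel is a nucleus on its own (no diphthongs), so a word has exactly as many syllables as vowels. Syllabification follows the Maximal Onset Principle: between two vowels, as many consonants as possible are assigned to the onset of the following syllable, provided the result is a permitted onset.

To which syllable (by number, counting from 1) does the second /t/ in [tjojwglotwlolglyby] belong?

The vowels are o, o, o, y, y — 5 nuclei, so 5 syllables.
σ1/σ2 boundary: /jwgl/ — longest licit onset from the right is /gl/, leaving /jw/ as coda.
σ2/σ3 boundary: cluster /twl/ — the longest permitted-onset suffix is /l/; onset = /l/, preceding coda = /tw/.
σ3/σ4 boundary: /lgl/; trying suffixes from longest down, /gl/ is the first permitted one, so coda /l/ | onset /gl/.
σ4/σ5 boundary: just /b/ — single C goes to the following onset.
Result: tjojw.glotw.lol.gly.by.
The second /t/ is in the coda of syllable 2 (/glotw/).

2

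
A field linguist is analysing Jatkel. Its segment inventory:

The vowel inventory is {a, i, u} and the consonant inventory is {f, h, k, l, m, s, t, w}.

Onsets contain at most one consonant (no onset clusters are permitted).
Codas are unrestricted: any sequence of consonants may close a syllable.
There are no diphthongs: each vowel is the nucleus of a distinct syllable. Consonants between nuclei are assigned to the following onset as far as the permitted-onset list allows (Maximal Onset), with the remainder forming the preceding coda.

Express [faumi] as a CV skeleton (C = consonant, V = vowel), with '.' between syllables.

Vowels present: a, u, i; each is a nucleus, giving 3 syllables.
/a…u/ gap (V1→V2): no consonants, so the boundary falls immediately after /a/.
/u…i/ gap (V2→V3): just /m/ — single C goes to the following onset.
Syllabification: fa.u.mi.
Mapping each syllable to C/V: /fa/ → CV, /u/ → V, /mi/ → CV.

CV.V.CV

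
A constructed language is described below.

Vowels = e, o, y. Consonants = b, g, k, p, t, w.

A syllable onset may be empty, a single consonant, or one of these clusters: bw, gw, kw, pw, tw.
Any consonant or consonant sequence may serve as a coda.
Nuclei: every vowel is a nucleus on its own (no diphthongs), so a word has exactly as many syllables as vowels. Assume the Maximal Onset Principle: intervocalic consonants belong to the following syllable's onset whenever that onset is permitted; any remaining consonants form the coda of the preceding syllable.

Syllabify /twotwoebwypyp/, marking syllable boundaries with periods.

Nuclei (vowels): o, o, e, y, y → 5 syllables.
Between /o/ (V1) and /o/ (V2): /tw/ — entire cluster is a permitted onset → onset /tw/, coda ∅.
Between /o/ (V2) and /e/ (V3): hiatus — the boundary sits between the two vowels.
Between /e/ (V3) and /y/ (V4): /bw/ is a licit onset in full, so it all attaches to the next syllable.
Between /y/ (V4) and /y/ (V5): /p/ → onset of the next syllable (single consonants are always licit onsets).

two.two.e.bwy.pyp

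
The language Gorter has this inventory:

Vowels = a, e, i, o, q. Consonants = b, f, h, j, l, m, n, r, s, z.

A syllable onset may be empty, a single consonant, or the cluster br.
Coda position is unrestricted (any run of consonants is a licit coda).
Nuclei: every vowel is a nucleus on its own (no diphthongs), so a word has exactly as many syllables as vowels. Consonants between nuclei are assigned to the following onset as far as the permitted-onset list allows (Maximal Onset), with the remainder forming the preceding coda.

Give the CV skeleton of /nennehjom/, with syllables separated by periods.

Nuclei (vowels): e, e, o → 3 syllables.
Between /e/ (V1) and /e/ (V2): /nn/ splits as /n/ + /n/ (/n/ is the longest suffix that is a licit onset).
Between /e/ (V2) and /o/ (V3): cluster /hj/ — the longest permitted-onset suffix is /j/; onset = /j/, preceding coda = /h/.
Result: nen.neh.jom.
Mapping each syllable to C/V: /nen/ → CVC, /neh/ → CVC, /jom/ → CVC.

CVC.CVC.CVC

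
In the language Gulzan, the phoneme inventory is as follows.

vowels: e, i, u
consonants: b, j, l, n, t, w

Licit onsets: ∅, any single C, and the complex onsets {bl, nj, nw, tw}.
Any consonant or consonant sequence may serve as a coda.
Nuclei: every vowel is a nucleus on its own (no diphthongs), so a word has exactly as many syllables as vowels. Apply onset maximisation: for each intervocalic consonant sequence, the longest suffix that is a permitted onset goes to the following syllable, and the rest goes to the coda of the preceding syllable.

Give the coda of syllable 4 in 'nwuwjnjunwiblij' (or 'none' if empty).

Nuclei (vowels): u, u, i, i → 4 syllables.
/u…u/ gap (V1→V2): cluster /wjnj/ — the longest permitted-onset suffix is /nj/; onset = /nj/, preceding coda = /wj/.
/u…i/ gap (V2→V3): /nw/ is a licit onset in full, so it all attaches to the next syllable.
/i…i/ gap (V3→V4): cluster /bl/ — /bl/ is itself a permitted onset, so the whole cluster goes right; preceding coda = ∅.
Putting it together: nwuwj.nju.nwi.blij.
Syllable 4 is /blij/: onset /bl/, nucleus /i/, coda /j/.

j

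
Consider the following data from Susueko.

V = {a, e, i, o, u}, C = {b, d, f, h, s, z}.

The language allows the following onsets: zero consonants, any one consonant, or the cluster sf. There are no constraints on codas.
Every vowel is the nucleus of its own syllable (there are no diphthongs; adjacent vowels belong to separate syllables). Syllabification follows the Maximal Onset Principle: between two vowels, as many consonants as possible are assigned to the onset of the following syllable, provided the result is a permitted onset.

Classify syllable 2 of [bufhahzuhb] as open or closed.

Nuclei (vowels): u, a, u → 3 syllables.
/u…a/ gap (V1→V2): /fh/; trying suffixes from longest down, /h/ is the first permitted one, so coda /f/ | onset /h/.
/a…u/ gap (V2→V3): /hz/; trying suffixes from longest down, /z/ is the first permitted one, so coda /h/ | onset /z/.
Syllabification: buf.hah.zuhb.
Syllable 2 is /hah/ with coda /h/, so it is closed.

closed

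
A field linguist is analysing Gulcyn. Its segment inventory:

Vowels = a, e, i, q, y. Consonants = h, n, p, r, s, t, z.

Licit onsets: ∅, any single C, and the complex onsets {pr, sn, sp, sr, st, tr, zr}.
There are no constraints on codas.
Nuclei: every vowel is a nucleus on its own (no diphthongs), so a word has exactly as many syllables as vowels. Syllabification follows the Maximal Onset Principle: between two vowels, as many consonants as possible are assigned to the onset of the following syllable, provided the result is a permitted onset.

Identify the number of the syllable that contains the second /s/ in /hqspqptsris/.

3

Nuclei (vowels): q, q, i → 3 syllables.
V1 /q/ – V2 /q/: cluster /sp/ — /sp/ is itself a permitted onset, so the whole cluster goes right; preceding coda = ∅.
V2 /q/ – V3 /i/: cluster /ptsr/ — the longest permitted-onset suffix is /sr/; onset = /sr/, preceding coda = /pt/.
Result: hq.spqpt.sris.
The second /s/ is in the onset of syllable 3 (/sris/).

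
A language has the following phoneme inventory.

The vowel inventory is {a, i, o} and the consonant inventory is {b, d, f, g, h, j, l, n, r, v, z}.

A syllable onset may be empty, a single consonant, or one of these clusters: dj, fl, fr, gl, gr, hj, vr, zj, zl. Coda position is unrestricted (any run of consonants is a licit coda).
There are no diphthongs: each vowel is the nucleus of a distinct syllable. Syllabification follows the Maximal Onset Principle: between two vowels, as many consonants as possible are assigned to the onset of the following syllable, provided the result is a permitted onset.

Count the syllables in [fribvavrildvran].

Vowels present: i, a, i, a; each is a nucleus, giving 4 syllables.

4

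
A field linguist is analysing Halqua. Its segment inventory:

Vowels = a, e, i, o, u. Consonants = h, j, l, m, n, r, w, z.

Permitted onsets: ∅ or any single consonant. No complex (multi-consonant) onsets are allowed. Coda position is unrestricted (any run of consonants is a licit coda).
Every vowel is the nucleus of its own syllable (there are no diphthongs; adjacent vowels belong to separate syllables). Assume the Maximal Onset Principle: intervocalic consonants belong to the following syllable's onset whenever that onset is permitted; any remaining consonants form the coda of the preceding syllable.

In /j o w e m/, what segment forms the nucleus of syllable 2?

e

The vowels are o, e — 2 nuclei, so 2 syllables.
The second nucleus (vowel 2 from the left) is /e/.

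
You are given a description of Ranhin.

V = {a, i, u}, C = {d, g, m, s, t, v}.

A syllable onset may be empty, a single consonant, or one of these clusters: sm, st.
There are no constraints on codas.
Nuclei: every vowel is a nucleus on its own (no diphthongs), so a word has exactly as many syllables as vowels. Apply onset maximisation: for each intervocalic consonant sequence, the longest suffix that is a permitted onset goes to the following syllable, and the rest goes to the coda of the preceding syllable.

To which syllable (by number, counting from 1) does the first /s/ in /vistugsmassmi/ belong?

Nuclei (vowels): i, u, a, i → 4 syllables.
Between /i/ (V1) and /u/ (V2): /st/ is a licit onset in full, so it all attaches to the next syllable.
Between /u/ (V2) and /a/ (V3): /gsm/ — longest licit onset from the right is /sm/, leaving /g/ as coda.
Between /a/ (V3) and /i/ (V4): /ssm/ — longest licit onset from the right is /sm/, leaving /s/ as coda.
Syllabification: vi.stug.smas.smi.
The first /s/ is in the onset of syllable 2 (/stug/).

2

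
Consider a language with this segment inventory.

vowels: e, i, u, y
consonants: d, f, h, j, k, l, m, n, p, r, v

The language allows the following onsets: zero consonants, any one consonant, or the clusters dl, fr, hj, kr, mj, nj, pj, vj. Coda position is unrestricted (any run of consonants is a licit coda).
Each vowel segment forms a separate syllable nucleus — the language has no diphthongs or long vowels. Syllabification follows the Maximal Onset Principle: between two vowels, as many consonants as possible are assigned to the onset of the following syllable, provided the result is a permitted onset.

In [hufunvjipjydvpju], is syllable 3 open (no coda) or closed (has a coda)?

open

The vowels are u, u, i, y, u — 5 nuclei, so 5 syllables.
Between /u/ (V1) and /u/ (V2): /f/ → onset of the next syllable (single consonants are always licit onsets).
Between /u/ (V2) and /i/ (V3): /nvj/ splits as /n/ + /vj/ (/vj/ is the longest suffix that is a licit onset).
Between /i/ (V3) and /y/ (V4): cluster /pj/ — /pj/ is itself a permitted onset, so the whole cluster goes right; preceding coda = ∅.
Between /y/ (V4) and /u/ (V5): /dvpj/ — longest licit onset from the right is /pj/, leaving /dv/ as coda.
Putting it together: hu.fun.vji.pjydv.pju.
Syllable 3 is /vji/; it ends in its nucleus with no coda, so it is open.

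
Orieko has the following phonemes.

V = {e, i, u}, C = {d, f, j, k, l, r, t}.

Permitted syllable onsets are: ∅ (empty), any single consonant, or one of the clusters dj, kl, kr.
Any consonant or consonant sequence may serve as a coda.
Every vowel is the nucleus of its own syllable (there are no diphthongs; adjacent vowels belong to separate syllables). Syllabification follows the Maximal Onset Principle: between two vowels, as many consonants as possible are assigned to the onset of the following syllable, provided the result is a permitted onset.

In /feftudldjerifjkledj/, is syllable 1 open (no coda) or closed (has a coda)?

Vowels present: e, u, e, i, e; each is a nucleus, giving 5 syllables.
V1 /e/ – V2 /u/: /ft/ — longest licit onset from the right is /t/, leaving /f/ as coda.
V2 /u/ – V3 /e/: cluster /dldj/ — the longest permitted-onset suffix is /dj/; onset = /dj/, preceding coda = /dl/.
V3 /e/ – V4 /i/: /r/ → onset of the next syllable (single consonants are always licit onsets).
V4 /i/ – V5 /e/: /fjkl/; trying suffixes from longest down, /kl/ is the first permitted one, so coda /fj/ | onset /kl/.
Putting it together: fef.tudl.dje.rifj.kledj.
Syllable 1 is /fef/ with coda /f/, so it is closed.

closed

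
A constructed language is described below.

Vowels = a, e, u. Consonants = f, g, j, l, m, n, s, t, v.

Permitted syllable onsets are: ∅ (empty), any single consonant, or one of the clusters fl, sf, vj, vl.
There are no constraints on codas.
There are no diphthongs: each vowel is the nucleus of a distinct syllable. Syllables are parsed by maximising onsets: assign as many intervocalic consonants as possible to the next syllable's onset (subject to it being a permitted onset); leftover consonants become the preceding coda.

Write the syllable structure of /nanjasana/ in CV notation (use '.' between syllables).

CVC.CV.CV.CV

Nuclei (vowels): a, a, a, a → 4 syllables.
/a…a/ gap (V1→V2): /nj/; trying suffixes from longest down, /j/ is the first permitted one, so coda /n/ | onset /j/.
/a…a/ gap (V2→V3): /s/ → onset of the next syllable (single consonants are always licit onsets).
/a…a/ gap (V3→V4): /n/ is a single consonant, so it becomes the next onset.
Syllabification: nan.ja.sa.na.
Mapping each syllable to C/V: /nan/ → CVC, /ja/ → CV, /sa/ → CV, /na/ → CV.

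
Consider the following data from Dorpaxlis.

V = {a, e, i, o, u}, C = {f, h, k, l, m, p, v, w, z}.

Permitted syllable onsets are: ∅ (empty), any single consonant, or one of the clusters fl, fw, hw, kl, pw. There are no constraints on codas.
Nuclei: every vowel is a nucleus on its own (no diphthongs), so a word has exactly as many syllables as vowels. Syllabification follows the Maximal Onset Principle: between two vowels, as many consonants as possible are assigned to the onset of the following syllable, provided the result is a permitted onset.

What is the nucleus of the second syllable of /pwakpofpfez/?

o

Vowels present: a, o, e; each is a nucleus, giving 3 syllables.
The second nucleus (vowel 2 from the left) is /o/.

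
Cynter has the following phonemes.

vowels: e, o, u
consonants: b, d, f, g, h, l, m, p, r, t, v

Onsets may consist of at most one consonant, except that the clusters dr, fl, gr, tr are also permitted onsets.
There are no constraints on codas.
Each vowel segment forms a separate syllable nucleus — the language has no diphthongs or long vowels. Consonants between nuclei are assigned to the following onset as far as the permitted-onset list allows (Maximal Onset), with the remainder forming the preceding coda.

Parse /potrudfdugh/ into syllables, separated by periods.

po.trudf.dugh

The vowels are o, u, u — 3 nuclei, so 3 syllables.
Between /o/ (V1) and /u/ (V2): cluster /tr/ — /tr/ is itself a permitted onset, so the whole cluster goes right; preceding coda = ∅.
Between /u/ (V2) and /u/ (V3): cluster /dfd/ — the longest permitted-onset suffix is /d/; onset = /d/, preceding coda = /df/.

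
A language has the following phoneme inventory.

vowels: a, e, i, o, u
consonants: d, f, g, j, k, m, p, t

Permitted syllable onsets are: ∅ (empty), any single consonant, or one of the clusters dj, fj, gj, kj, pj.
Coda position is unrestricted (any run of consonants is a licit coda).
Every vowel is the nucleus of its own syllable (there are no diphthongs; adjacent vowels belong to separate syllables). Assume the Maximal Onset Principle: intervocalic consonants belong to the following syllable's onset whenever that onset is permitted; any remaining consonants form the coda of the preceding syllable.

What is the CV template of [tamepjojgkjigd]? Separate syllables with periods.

Vowels present: a, e, o, i; each is a nucleus, giving 4 syllables.
σ1/σ2 boundary: just /m/ — single C goes to the following onset.
σ2/σ3 boundary: cluster /pj/ — /pj/ is itself a permitted onset, so the whole cluster goes right; preceding coda = ∅.
σ3/σ4 boundary: cluster /jgkj/ — the longest permitted-onset suffix is /kj/; onset = /kj/, preceding coda = /jg/.
Result: ta.me.pjojg.kjigd.
Mapping each syllable to C/V: /ta/ → CV, /me/ → CV, /pjojg/ → CCVCC, /kjigd/ → CCVCC.

CV.CV.CCVCC.CCVCC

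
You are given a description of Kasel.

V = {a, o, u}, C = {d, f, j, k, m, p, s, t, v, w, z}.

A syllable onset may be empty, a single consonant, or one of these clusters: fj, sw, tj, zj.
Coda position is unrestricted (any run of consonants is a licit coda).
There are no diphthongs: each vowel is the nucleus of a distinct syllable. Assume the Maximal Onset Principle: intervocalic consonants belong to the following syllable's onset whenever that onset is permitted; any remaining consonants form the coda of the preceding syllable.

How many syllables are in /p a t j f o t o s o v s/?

4

Nuclei (vowels): a, o, o, o → 4 syllables.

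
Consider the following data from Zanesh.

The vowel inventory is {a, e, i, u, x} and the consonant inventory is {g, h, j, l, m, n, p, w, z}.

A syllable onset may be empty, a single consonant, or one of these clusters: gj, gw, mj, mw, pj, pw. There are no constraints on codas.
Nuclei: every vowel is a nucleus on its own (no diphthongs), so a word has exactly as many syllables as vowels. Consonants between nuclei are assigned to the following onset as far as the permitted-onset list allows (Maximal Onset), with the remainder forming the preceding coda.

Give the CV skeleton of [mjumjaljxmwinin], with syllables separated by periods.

Nuclei (vowels): u, a, x, i, i → 5 syllables.
σ1/σ2 boundary: /mj/ — entire cluster is a permitted onset → onset /mj/, coda ∅.
σ2/σ3 boundary: /lj/ — longest licit onset from the right is /j/, leaving /l/ as coda.
σ3/σ4 boundary: /mw/ is a licit onset in full, so it all attaches to the next syllable.
σ4/σ5 boundary: /n/ → onset of the next syllable (single consonants are always licit onsets).
Syllabification: mju.mjal.jx.mwi.nin.
Mapping each syllable to C/V: /mju/ → CCV, /mjal/ → CCVC, /jx/ → CV, /mwi/ → CCV, /nin/ → CVC.

CCV.CCVC.CV.CCV.CVC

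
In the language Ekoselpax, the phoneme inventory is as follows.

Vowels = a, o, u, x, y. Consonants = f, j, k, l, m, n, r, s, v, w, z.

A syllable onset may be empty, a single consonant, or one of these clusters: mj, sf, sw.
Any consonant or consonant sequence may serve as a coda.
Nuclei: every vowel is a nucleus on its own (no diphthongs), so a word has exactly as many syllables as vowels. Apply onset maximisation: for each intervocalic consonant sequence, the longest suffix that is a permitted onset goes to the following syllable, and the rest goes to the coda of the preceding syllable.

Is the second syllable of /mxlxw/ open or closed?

closed

The vowels are x, x — 2 nuclei, so 2 syllables.
V1 /x/ – V2 /x/: /l/ → onset of the next syllable (single consonants are always licit onsets).
So the parse is mx.lxw.
Syllable 2 is /lxw/ with coda /w/, so it is closed.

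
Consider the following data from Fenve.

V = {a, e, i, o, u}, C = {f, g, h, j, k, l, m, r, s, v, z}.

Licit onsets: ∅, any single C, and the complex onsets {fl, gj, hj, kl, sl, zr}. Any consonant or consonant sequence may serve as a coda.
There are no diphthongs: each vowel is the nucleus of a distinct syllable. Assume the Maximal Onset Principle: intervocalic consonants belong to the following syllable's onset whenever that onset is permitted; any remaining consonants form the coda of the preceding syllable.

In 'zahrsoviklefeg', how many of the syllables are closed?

The vowels are a, o, i, e, e — 5 nuclei, so 5 syllables.
V1 /a/ – V2 /o/: cluster /hrs/ — the longest permitted-onset suffix is /s/; onset = /s/, preceding coda = /hr/.
V2 /o/ – V3 /i/: just /v/ — single C goes to the following onset.
V3 /i/ – V4 /e/: cluster /kl/ — /kl/ is itself a permitted onset, so the whole cluster goes right; preceding coda = ∅.
V4 /e/ – V5 /e/: /f/ is a single consonant, so it becomes the next onset.
So the parse is zahr.so.vi.kle.feg.
Classifying each syllable: /zahr/ (closed), /so/ (open), /vi/ (open), /kle/ (open), /feg/ (closed).
Closed syllables: 2.

2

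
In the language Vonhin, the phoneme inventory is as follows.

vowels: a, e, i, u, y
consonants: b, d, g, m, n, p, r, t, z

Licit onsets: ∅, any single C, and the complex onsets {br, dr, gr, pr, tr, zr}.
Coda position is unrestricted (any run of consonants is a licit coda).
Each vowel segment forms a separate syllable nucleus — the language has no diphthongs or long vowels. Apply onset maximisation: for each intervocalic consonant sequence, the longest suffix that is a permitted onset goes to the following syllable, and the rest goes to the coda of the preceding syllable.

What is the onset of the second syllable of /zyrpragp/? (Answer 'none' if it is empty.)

pr

The vowels are y, a — 2 nuclei, so 2 syllables.
/y…a/ gap (V1→V2): /rpr/ splits as /r/ + /pr/ (/pr/ is the longest suffix that is a licit onset).
Syllabification: zyr.pragp.
Syllable 2 is /pragp/: onset /pr/, nucleus /a/, coda /gp/.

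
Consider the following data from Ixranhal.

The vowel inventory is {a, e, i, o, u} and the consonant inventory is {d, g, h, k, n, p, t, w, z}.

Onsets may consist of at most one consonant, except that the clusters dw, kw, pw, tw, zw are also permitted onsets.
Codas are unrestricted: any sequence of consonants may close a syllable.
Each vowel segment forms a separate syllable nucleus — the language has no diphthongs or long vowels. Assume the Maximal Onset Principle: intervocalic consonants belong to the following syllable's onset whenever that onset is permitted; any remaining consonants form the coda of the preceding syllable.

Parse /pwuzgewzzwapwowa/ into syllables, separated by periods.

Vowels present: u, e, a, o, a; each is a nucleus, giving 5 syllables.
σ1/σ2 boundary: /zg/; trying suffixes from longest down, /g/ is the first permitted one, so coda /z/ | onset /g/.
σ2/σ3 boundary: /wzzw/ splits as /wz/ + /zw/ (/zw/ is the longest suffix that is a licit onset).
σ3/σ4 boundary: cluster /pw/ — /pw/ is itself a permitted onset, so the whole cluster goes right; preceding coda = ∅.
σ4/σ5 boundary: just /w/ — single C goes to the following onset.

pwuz.gewz.zwa.pwo.wa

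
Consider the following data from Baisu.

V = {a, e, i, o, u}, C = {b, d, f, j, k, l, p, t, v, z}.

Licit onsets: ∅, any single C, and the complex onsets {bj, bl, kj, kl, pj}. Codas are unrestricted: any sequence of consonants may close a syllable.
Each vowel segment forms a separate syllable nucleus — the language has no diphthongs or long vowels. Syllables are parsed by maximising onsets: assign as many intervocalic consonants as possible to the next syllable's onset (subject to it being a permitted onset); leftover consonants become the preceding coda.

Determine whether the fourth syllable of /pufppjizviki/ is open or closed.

open

The vowels are u, i, i, i — 4 nuclei, so 4 syllables.
Between /u/ (V1) and /i/ (V2): /fppj/; trying suffixes from longest down, /pj/ is the first permitted one, so coda /fp/ | onset /pj/.
Between /i/ (V2) and /i/ (V3): /zv/ — longest licit onset from the right is /v/, leaving /z/ as coda.
Between /i/ (V3) and /i/ (V4): /k/ is a single consonant, so it becomes the next onset.
So the parse is pufp.pjiz.vi.ki.
Syllable 4 is /ki/; it ends in its nucleus with no coda, so it is open.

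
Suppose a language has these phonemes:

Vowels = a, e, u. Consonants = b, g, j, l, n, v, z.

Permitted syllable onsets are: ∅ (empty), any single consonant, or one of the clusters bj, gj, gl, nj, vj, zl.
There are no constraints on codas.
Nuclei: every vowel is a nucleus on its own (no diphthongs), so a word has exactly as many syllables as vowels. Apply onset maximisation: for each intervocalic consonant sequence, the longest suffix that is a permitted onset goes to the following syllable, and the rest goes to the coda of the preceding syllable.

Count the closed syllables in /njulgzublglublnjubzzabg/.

Nuclei (vowels): u, u, u, u, a → 5 syllables.
Between /u/ (V1) and /u/ (V2): cluster /lgz/ — the longest permitted-onset suffix is /z/; onset = /z/, preceding coda = /lg/.
Between /u/ (V2) and /u/ (V3): /blgl/ splits as /bl/ + /gl/ (/gl/ is the longest suffix that is a licit onset).
Between /u/ (V3) and /u/ (V4): cluster /blnj/ — the longest permitted-onset suffix is /nj/; onset = /nj/, preceding coda = /bl/.
Between /u/ (V4) and /a/ (V5): /bzz/; trying suffixes from longest down, /z/ is the first permitted one, so coda /bz/ | onset /z/.
So the parse is njulg.zubl.glubl.njubz.zabg.
Classifying each syllable: /njulg/ (closed), /zubl/ (closed), /glubl/ (closed), /njubz/ (closed), /zabg/ (closed).
Closed syllables: 5.

5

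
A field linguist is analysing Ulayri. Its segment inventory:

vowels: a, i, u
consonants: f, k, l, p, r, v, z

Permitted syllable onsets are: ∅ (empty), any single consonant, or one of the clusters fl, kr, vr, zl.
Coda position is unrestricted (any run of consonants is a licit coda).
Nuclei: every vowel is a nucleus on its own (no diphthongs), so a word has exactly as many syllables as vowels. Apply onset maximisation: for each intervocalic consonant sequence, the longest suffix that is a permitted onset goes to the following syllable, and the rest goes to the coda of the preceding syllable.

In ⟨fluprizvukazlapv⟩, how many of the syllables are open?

2

Nuclei (vowels): u, i, u, a, a → 5 syllables.
V1 /u/ – V2 /i/: cluster /pr/ — the longest permitted-onset suffix is /r/; onset = /r/, preceding coda = /p/.
V2 /i/ – V3 /u/: /zv/ — longest licit onset from the right is /v/, leaving /z/ as coda.
V3 /u/ – V4 /a/: just /k/ — single C goes to the following onset.
V4 /a/ – V5 /a/: /zl/ — entire cluster is a permitted onset → onset /zl/, coda ∅.
Syllabification: flup.riz.vu.ka.zlapv.
Classifying each syllable: /flup/ (closed), /riz/ (closed), /vu/ (open), /ka/ (open), /zlapv/ (closed).
Open syllables: 2.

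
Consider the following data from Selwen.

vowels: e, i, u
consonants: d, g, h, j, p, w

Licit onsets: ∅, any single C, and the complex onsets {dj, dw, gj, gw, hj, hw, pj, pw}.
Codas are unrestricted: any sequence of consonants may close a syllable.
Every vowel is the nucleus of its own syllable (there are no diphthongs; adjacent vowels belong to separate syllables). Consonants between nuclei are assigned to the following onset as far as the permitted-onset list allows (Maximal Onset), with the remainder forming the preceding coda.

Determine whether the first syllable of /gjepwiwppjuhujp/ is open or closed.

open

Vowels present: e, i, u, u; each is a nucleus, giving 4 syllables.
Between /e/ (V1) and /i/ (V2): /pw/ — entire cluster is a permitted onset → onset /pw/, coda ∅.
Between /i/ (V2) and /u/ (V3): /wppj/ splits as /wp/ + /pj/ (/pj/ is the longest suffix that is a licit onset).
Between /u/ (V3) and /u/ (V4): /h/ is a single consonant, so it becomes the next onset.
Result: gje.pwiwp.pju.hujp.
Syllable 1 is /gje/; it ends in its nucleus with no coda, so it is open.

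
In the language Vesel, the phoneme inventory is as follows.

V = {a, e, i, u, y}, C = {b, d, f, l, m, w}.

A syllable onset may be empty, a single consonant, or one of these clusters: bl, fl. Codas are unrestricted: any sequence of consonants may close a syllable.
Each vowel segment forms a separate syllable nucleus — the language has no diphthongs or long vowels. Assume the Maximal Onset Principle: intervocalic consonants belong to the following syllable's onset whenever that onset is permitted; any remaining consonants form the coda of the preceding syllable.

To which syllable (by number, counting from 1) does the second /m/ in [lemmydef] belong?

2

Nuclei (vowels): e, y, e → 3 syllables.
Between /e/ (V1) and /y/ (V2): /mm/ — longest licit onset from the right is /m/, leaving /m/ as coda.
Between /y/ (V2) and /e/ (V3): just /d/ — single C goes to the following onset.
Result: lem.my.def.
The second /m/ is in the onset of syllable 2 (/my/).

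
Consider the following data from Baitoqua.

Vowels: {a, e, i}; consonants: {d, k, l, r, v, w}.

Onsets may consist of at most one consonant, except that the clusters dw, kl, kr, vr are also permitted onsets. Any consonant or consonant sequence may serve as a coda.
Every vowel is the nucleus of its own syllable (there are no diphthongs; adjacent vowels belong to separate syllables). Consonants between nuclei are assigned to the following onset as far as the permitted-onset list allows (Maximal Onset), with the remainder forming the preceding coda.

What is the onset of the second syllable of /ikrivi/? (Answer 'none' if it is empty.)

Nuclei (vowels): i, i, i → 3 syllables.
V1 /i/ – V2 /i/: cluster /kr/ — /kr/ is itself a permitted onset, so the whole cluster goes right; preceding coda = ∅.
V2 /i/ – V3 /i/: /v/ → onset of the next syllable (single consonants are always licit onsets).
Syllabification: i.kri.vi.
Syllable 2 is /kri/: onset /kr/, nucleus /i/, coda ∅.

kr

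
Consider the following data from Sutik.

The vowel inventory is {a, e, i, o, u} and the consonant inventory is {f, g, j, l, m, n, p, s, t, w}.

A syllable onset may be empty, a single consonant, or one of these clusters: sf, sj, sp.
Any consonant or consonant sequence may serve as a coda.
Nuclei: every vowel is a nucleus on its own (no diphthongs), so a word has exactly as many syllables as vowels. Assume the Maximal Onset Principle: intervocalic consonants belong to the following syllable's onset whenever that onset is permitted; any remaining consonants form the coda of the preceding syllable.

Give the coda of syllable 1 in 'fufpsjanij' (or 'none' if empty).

Nuclei (vowels): u, a, i → 3 syllables.
Between /u/ (V1) and /a/ (V2): cluster /fpsj/ — the longest permitted-onset suffix is /sj/; onset = /sj/, preceding coda = /fp/.
Between /a/ (V2) and /i/ (V3): /n/ → onset of the next syllable (single consonants are always licit onsets).
So the parse is fufp.sja.nij.
Syllable 1 is /fufp/: onset /f/, nucleus /u/, coda /fp/.

fp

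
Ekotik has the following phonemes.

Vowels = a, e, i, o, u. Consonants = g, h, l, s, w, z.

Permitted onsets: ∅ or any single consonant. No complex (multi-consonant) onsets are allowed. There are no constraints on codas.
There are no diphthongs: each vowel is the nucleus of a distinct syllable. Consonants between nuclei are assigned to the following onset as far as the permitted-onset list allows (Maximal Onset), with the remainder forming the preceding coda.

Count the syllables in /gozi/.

Vowels present: o, i; each is a nucleus, giving 2 syllables.

2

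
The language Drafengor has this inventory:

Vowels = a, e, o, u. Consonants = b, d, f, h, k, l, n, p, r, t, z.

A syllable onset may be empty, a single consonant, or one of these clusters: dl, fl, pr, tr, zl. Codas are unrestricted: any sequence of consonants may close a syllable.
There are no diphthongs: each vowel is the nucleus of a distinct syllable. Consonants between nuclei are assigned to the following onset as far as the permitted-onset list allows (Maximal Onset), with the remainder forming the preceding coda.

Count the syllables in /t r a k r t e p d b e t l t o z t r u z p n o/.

6

The vowels are a, e, e, o, u, o — 6 nuclei, so 6 syllables.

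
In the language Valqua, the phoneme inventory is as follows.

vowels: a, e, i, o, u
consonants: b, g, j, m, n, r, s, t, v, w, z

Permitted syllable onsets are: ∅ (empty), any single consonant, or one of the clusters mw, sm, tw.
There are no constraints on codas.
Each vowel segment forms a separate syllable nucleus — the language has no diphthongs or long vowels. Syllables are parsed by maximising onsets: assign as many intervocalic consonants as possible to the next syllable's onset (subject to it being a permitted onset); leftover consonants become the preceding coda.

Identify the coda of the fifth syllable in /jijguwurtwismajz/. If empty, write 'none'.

Nuclei (vowels): i, u, u, i, a → 5 syllables.
V1 /i/ – V2 /u/: /jg/ splits as /j/ + /g/ (/g/ is the longest suffix that is a licit onset).
V2 /u/ – V3 /u/: /w/ is a single consonant, so it becomes the next onset.
V3 /u/ – V4 /i/: cluster /rtw/ — the longest permitted-onset suffix is /tw/; onset = /tw/, preceding coda = /r/.
V4 /i/ – V5 /a/: cluster /sm/ — /sm/ is itself a permitted onset, so the whole cluster goes right; preceding coda = ∅.
Putting it together: jij.gu.wur.twi.smajz.
Syllable 5 is /smajz/: onset /sm/, nucleus /a/, coda /jz/.

jz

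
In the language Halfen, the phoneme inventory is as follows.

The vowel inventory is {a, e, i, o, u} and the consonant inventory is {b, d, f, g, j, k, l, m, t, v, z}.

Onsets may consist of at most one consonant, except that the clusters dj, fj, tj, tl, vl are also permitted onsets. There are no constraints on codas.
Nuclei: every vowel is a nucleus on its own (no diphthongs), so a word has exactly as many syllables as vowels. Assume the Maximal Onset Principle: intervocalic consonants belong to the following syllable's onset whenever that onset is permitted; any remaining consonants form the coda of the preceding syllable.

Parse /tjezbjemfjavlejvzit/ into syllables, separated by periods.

Nuclei (vowels): e, e, a, e, i → 5 syllables.
/e…e/ gap (V1→V2): /zbj/ splits as /zb/ + /j/ (/j/ is the longest suffix that is a licit onset).
/e…a/ gap (V2→V3): /mfj/; trying suffixes from longest down, /fj/ is the first permitted one, so coda /m/ | onset /fj/.
/a…e/ gap (V3→V4): cluster /vl/ — /vl/ is itself a permitted onset, so the whole cluster goes right; preceding coda = ∅.
/e…i/ gap (V4→V5): /jvz/ — longest licit onset from the right is /z/, leaving /jv/ as coda.

tjezb.jem.fja.vlejv.zit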